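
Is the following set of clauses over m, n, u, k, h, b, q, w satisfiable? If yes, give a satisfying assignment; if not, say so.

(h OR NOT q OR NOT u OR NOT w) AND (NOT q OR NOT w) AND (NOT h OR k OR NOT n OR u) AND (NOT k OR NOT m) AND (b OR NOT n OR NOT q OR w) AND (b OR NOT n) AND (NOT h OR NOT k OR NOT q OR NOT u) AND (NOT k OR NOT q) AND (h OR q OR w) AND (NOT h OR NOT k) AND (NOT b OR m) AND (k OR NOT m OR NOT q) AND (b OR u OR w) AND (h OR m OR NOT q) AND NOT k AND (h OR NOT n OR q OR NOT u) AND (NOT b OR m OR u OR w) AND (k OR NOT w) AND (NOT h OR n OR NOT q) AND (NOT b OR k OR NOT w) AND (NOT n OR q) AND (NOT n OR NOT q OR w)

Unit clause (NOT k) forces k = False.
In (k OR NOT w) only NOT w is left, so w = False.
Set m = True.
  then (k OR NOT m OR NOT q) forces q = False.
  then (NOT n OR q) forces n = False.
  then (h OR q OR w) forces h = True.
Set u = True.
Set b = True.
All clauses satisfied.

m: True, n: False, u: True, k: False, h: True, b: True, q: False, w: False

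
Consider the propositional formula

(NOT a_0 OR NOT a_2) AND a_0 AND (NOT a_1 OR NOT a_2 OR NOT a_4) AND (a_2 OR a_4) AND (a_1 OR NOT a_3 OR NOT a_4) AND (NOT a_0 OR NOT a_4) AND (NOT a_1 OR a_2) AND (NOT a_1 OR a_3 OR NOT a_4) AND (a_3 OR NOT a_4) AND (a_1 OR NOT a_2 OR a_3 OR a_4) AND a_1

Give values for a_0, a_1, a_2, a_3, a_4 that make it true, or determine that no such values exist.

UNSATISFIABLE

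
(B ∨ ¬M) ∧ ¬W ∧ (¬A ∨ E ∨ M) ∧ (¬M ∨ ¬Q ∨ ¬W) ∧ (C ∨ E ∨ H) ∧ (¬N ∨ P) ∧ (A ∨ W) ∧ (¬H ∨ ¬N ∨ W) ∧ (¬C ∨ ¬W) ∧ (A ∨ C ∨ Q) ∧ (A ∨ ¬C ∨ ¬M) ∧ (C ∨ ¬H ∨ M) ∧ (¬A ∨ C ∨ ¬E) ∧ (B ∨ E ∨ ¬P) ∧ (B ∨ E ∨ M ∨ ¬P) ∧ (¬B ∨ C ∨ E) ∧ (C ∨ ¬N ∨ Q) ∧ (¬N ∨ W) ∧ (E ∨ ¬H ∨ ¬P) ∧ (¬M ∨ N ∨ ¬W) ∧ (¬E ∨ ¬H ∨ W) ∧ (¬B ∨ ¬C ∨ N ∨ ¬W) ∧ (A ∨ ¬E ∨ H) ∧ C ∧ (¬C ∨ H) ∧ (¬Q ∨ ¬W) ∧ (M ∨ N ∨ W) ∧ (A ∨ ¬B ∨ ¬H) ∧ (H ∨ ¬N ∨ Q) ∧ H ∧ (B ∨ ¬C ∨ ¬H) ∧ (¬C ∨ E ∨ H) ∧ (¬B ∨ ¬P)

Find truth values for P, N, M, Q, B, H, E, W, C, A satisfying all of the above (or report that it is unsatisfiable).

P: False, N: False, M: True, Q: True, B: True, H: True, E: False, W: False, C: True, A: True

Unit clause (¬W) forces W = False.
In (A ∨ W) only A is left, so A = True.
In (¬N ∨ W) only ¬N is left, so N = False.
Unit clause (C) forces C = True.
In (¬C ∨ H) only H is left, so H = True.
In (M ∨ N ∨ W) only M is left, so M = True.
In (B ∨ ¬C ∨ ¬H) only B is left, so B = True.
In (¬B ∨ ¬P) only ¬P is left, so P = False.
In (¬E ∨ ¬H ∨ W) only ¬E is left, so E = False.
Set Q = True.
All clauses satisfied.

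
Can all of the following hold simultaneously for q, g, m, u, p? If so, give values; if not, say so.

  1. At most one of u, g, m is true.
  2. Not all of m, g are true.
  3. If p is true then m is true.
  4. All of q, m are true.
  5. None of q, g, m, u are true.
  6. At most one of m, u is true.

No satisfying assignment exists.

Case q = True:
  Constraint (5) is violated (q=T) — contradiction.
Case q = False:
  Constraint (4) is violated (q=F) — contradiction.
Both cases fail — unsatisfiable.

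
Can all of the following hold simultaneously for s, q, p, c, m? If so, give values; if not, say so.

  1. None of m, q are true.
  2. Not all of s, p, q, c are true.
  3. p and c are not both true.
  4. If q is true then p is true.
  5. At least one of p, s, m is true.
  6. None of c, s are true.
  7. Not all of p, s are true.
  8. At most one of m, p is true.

s=F, q=F, p=T, c=F, m=F

  (1) {m, q}: 0 true — none ✓
  (2) {s, p, q, c}: 1/4 true — not all ✓
  (3) p=T, c=F — not both ✓
  (4) q=F ⇒ p: vacuous ✓
  (5) {p, s, m}: 1 true — at least one ✓
  (6) {c, s}: 0 true — none ✓
  (7) {p, s}: 1/2 true — not all ✓
  (8) {m, p}: 1 true — at most one ✓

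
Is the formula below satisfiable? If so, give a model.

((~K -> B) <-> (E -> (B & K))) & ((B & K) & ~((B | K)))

Unsatisfiable — no assignment works.

Case B = True: the conjunct ~((B | K)) becomes ~((True | K)) = False.
Case B = False: the conjunct B is False.
Both cases fail — unsatisfiable.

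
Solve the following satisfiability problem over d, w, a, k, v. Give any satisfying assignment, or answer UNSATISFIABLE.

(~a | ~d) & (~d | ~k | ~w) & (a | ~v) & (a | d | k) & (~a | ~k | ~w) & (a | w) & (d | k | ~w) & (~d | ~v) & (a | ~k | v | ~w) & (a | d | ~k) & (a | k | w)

d=T, w=T, a=F, k=F, v=F

Set d = True.
  then (~a | ~d) forces a = False.
  then (a | ~v) forces v = False.
  then (a | w) forces w = True.
  then (a | ~k | v | ~w) forces k = False.
All clauses satisfied.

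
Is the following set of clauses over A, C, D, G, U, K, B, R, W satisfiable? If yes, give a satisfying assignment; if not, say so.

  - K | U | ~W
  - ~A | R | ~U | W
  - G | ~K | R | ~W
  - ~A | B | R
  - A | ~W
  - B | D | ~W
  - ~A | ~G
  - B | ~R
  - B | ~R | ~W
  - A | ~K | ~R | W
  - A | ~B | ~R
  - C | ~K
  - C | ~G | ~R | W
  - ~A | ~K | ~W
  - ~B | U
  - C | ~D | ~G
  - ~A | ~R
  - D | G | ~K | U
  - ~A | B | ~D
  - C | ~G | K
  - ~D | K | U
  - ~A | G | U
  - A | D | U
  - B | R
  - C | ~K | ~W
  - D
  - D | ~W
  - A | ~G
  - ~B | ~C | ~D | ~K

A = False, C = True, D = True, G = False, U = True, K = False, B = True, R = False, W = False

Unit clause (D) forces D = True.
Set A = False.
  then (A | ~W) forces W = False.
  then (A | ~G) forces G = False.
Set C = True.
Set U = True.
Try K = True:
  (A | ~K | ~R | W) forces R = False.
  (B | R) forces B = True.
  clause (~B | ~C | ~D | ~K) is falsified — backtrack.
So K = False.
Set B = True.
  then (A | ~B | ~R) forces R = False.
All clauses satisfied.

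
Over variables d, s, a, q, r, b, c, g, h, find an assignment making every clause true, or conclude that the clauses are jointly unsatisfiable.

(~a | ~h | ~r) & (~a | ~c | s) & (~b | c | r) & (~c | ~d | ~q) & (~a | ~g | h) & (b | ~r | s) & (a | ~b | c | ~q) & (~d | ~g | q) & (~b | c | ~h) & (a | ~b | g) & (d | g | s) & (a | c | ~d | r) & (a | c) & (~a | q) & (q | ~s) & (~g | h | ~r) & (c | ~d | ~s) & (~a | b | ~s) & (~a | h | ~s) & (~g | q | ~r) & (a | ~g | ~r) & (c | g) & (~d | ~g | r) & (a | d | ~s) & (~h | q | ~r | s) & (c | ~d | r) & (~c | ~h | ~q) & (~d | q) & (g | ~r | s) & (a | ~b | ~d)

Set d = False.
Set s = False.
  then (d | g | s) forces g = True.
Set a = False.
  then (a | c) forces c = True.
  then (a | ~g | ~r) forces r = False.
Set q = False.
Set b = False.
Set h = False.
All clauses satisfied.

d = False; s = False; a = False; q = False; r = False; b = False; c = True; g = True; h = False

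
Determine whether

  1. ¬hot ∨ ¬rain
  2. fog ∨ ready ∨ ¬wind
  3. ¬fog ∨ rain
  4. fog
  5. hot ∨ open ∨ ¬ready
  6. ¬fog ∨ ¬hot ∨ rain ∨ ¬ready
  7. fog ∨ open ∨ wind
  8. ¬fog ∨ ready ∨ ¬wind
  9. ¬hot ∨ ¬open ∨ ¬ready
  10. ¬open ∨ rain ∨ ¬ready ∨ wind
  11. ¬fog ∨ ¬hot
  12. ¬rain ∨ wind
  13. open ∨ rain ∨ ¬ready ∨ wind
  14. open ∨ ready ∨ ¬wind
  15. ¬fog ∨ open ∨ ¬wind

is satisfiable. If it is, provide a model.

ready = True; rain = True; wind = True; open = True; fog = True; hot = False

Unit clause (fog) forces fog = True.
In (¬fog ∨ ¬hot) only ¬hot is left, so hot = False.
In (¬fog ∨ rain) only rain is left, so rain = True.
In (¬rain ∨ wind) only wind is left, so wind = True.
In (¬fog ∨ open ∨ ¬wind) only open is left, so open = True.
In (¬fog ∨ ready ∨ ¬wind) only ready is left, so ready = True.
All clauses satisfied.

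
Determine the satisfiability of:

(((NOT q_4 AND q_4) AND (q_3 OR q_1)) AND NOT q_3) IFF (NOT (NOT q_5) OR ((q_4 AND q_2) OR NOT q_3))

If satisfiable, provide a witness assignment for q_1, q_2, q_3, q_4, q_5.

q_1 = True; q_2 = True; q_3 = True; q_4 = False; q_5 = False

  (((NOT q_4 AND q_4) AND (q_3 OR q_1)) AND NOT q_3) IFF (NOT (NOT q_5) OR ((q_4 AND q_2) OR NOT q_3)) = True
    ((NOT q_4 AND q_4) AND (q_3 OR q_1)) AND NOT q_3 = False
      (NOT q_4 AND q_4) AND (q_3 OR q_1) = False
        NOT q_4 AND q_4 = False
          NOT q_4 = True
        q_3 OR q_1 = True
      NOT q_3 = False
    NOT (NOT q_5) OR ((q_4 AND q_2) OR NOT q_3) = False
      NOT (NOT q_5) = False
        NOT q_5 = True
      (q_4 AND q_2) OR NOT q_3 = False
        q_4 AND q_2 = False
        NOT q_3 = False
The formula evaluates to True.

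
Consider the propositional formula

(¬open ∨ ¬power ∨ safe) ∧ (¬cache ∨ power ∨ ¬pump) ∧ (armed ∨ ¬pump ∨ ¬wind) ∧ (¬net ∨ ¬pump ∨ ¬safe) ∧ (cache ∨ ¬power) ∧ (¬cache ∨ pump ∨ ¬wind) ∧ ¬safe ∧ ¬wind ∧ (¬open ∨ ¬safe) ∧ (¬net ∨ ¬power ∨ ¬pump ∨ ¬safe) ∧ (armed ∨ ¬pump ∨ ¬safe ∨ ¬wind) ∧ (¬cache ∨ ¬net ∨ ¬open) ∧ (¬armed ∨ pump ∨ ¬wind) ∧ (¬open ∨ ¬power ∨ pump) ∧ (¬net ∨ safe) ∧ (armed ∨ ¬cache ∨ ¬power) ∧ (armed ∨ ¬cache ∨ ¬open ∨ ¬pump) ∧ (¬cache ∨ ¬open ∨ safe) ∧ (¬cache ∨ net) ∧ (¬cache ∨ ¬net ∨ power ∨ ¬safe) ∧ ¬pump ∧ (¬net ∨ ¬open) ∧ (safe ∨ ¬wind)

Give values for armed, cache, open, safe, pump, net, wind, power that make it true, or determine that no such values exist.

armed = False; cache = False; open = True; safe = False; pump = False; net = False; wind = False; power = False

Unit clause (¬safe) forces safe = False.
Unit clause (¬wind) forces wind = False.
In (¬net ∨ safe) only ¬net is left, so net = False.
In (¬cache ∨ net) only ¬cache is left, so cache = False.
Unit clause (¬pump) forces pump = False.
In (cache ∨ ¬power) only ¬power is left, so power = False.
Set armed = False.
Set open = True.
All clauses satisfied.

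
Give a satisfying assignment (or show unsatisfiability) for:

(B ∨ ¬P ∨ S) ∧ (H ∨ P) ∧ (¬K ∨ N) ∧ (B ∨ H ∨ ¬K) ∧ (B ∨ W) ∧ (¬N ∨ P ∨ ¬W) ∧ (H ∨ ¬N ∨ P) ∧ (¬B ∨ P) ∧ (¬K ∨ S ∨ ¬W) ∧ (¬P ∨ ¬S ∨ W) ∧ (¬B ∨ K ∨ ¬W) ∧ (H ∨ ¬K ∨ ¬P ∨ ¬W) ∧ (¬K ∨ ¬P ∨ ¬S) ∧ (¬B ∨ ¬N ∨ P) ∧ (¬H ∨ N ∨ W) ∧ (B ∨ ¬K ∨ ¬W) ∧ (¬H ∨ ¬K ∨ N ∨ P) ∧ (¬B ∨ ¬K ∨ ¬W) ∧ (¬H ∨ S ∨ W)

W = True, S = True, P = True, K = False, N = True, H = True, B = False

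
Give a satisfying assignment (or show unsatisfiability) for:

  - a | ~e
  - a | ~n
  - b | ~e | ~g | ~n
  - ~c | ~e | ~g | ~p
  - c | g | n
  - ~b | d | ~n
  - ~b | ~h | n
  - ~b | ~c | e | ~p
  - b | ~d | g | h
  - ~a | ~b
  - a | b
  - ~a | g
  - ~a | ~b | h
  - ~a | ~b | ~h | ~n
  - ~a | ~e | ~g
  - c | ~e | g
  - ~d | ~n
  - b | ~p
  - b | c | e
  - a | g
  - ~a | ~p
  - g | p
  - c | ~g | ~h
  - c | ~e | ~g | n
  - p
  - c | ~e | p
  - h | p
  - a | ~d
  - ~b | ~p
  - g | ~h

Case p = True:
  (b | ~p) forces b = True.
  Clause (~b | ~p) is falsified — contradiction.
Case p = False:
  Clause (p) is falsified — contradiction.
Both cases fail, so the formula is unsatisfiable.

UNSATISFIABLE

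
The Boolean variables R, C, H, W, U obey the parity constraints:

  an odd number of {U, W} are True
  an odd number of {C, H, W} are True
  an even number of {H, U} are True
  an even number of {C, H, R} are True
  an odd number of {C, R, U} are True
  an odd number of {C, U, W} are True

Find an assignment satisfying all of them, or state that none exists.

Unsatisfiable — no assignment works.

Adding constraints 3, 4, 5 mod 2: every variable appears an even number of times on the left, so the left side is 0.
But the right sides sum to 1 (mod 2). 0 ≠ 1 — the system is inconsistent.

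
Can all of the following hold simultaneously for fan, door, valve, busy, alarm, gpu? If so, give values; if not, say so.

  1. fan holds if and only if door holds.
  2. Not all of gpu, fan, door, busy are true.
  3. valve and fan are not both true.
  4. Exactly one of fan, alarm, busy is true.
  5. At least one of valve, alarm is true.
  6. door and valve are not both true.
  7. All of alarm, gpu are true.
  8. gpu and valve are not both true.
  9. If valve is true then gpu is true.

fan = False; door = False; valve = False; busy = False; alarm = True; gpu = True

  (1) fan=F, door=F — same ✓
  (2) {gpu, fan, door, busy}: 1/4 true — not all ✓
  (3) valve=F, fan=F — not both ✓
  (4) {fan, alarm, busy}: 1 true — exactly one ✓
  (5) {valve, alarm}: 1 true — at least one ✓
  (6) door=F, valve=F — not both ✓
  (7) {alarm, gpu}: all 2 true ✓
  (8) gpu=T, valve=F — not both ✓
  (9) valve=F ⇒ gpu: vacuous ✓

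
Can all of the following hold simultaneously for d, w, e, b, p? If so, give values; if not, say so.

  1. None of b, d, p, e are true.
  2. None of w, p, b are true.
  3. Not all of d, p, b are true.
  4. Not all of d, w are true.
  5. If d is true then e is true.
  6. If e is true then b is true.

d: False; w: False; e: False; b: False; p: False

  (1) {b, d, p, e}: 0 true — none ✓
  (2) {w, p, b}: 0 true — none ✓
  (3) {d, p, b}: 0/3 true — not all ✓
  (4) {d, w}: 0/2 true — not all ✓
  (5) d=F ⇒ e: vacuous ✓
  (6) e=F ⇒ b: vacuous ✓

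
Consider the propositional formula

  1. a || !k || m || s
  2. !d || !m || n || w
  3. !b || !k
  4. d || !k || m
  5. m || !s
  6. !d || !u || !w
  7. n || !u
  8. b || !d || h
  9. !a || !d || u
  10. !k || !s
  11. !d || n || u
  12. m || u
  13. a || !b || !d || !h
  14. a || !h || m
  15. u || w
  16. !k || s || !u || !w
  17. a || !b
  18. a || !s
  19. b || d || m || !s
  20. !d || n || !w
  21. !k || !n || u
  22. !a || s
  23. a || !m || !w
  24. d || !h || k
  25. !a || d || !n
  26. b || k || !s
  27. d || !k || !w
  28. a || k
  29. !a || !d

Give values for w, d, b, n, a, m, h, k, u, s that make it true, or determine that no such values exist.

Set w = True.
Try d = True:
  (!d || !u || !w) forces u = False.
  (!a || !d || u) forces a = False.
  (!d || n || u) forces n = True.
  (m || u) forces m = True.
  clause (a || !m || !w) is falsified — backtrack.
So d = False.
  then (d || !k || !w) forces k = False.
  then (a || k) forces a = True.
  then (!a || s) forces s = True.
  then (d || !h || k) forces h = False.
  then (!a || d || !n) forces n = False.
  then (b || k || !s) forces b = True.
  then (m || !s) forces m = True.
  then (n || !u) forces u = False.
All clauses satisfied.

w: True, d: False, b: True, n: False, a: True, m: True, h: False, k: False, u: False, s: True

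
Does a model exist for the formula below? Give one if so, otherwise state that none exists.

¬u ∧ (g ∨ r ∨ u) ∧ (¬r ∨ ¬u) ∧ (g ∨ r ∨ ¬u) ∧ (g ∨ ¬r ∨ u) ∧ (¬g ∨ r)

g = True, r = True, u = False

Unit clause (¬u) forces u = False.
Try g = False:
  (g ∨ r ∨ u) forces r = True.
  clause (g ∨ ¬r ∨ u) is falsified — backtrack.
So g = True.
  then (¬g ∨ r) forces r = True.
Check each clause:
  (¬u): ¬u holds.
  (g ∨ r ∨ u): g holds.
  (¬r ∨ ¬u): ¬u holds.
  (g ∨ r ∨ ¬u): g holds.
  (g ∨ ¬r ∨ u): g holds.
  (¬g ∨ r): r holds.
All clauses satisfied.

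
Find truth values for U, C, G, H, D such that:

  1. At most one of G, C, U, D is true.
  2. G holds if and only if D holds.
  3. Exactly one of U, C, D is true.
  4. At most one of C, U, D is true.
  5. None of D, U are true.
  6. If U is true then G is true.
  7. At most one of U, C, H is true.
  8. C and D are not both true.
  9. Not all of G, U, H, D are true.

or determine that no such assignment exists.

U: False, C: True, G: False, H: False, D: False

  (1) {G, C, U, D}: 1 true — at most one ✓
  (2) G=F, D=F — same ✓
  (3) {U, C, D}: 1 true — exactly one ✓
  (4) {C, U, D}: 1 true — at most one ✓
  (5) {D, U}: 0 true — none ✓
  (6) U=F ⇒ G: vacuous ✓
  (7) {U, C, H}: 1 true — at most one ✓
  (8) C=T, D=F — not both ✓
  (9) {G, U, H, D}: 0/4 true — not all ✓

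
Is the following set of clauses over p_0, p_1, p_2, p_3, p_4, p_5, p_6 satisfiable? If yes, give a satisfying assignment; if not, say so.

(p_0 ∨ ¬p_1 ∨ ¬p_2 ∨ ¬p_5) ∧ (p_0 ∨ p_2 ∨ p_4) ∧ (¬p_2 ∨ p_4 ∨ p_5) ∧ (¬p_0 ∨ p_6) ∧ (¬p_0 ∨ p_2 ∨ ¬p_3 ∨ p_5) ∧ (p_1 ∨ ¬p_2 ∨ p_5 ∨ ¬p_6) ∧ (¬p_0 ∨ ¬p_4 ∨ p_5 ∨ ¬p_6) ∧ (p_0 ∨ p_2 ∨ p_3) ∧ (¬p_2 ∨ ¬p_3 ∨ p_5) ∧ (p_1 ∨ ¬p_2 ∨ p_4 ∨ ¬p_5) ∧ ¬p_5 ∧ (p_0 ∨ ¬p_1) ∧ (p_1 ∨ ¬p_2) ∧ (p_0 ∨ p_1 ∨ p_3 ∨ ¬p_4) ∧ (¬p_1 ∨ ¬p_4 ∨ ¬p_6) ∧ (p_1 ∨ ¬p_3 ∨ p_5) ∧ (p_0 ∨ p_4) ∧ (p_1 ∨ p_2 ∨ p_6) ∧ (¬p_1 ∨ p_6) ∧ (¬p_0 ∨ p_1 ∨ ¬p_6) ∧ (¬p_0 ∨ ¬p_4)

p_0 = True, p_1 = True, p_2 = False, p_3 = False, p_4 = False, p_5 = False, p_6 = True

Unit clause (¬p_5) forces p_5 = False.
Set p_0 = True.
  then (¬p_0 ∨ p_6) forces p_6 = True.
  then (¬p_0 ∨ ¬p_4 ∨ p_5 ∨ ¬p_6) forces p_4 = False.
  then (¬p_0 ∨ p_1 ∨ ¬p_6) forces p_1 = True.
  then (¬p_2 ∨ p_4 ∨ p_5) forces p_2 = False.
  then (¬p_0 ∨ p_2 ∨ ¬p_3 ∨ p_5) forces p_3 = False.
All clauses satisfied.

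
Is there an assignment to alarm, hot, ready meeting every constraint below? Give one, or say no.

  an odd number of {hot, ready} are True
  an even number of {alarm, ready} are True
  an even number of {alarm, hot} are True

Adding constraints 1, 2, 3 mod 2: every variable appears an even number of times on the left, so the left side is 0.
But the right sides sum to 1 (mod 2). 0 ≠ 1 — the system is inconsistent.

The formula is unsatisfiable.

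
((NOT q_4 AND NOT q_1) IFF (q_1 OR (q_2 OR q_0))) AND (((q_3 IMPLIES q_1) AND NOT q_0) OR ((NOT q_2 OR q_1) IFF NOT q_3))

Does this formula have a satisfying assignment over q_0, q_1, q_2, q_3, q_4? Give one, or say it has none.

q_0 = True; q_1 = False; q_2 = True; q_3 = True; q_4 = False

  (NOT q_4 AND NOT q_1) IFF (q_1 OR (q_2 OR q_0)) = True
    NOT q_4 AND NOT q_1 = True
      NOT q_4 = True
      NOT q_1 = True
    q_1 OR (q_2 OR q_0) = True
      q_2 OR q_0 = True
  ((q_3 IMPLIES q_1) AND NOT q_0) OR ((NOT q_2 OR q_1) IFF NOT q_3) = True
    (q_3 IMPLIES q_1) AND NOT q_0 = False
      q_3 IMPLIES q_1 = False
      NOT q_0 = False
    (NOT q_2 OR q_1) IFF NOT q_3 = True
      NOT q_2 OR q_1 = False
        NOT q_2 = False
      NOT q_3 = False
Both conjuncts True, so the formula holds.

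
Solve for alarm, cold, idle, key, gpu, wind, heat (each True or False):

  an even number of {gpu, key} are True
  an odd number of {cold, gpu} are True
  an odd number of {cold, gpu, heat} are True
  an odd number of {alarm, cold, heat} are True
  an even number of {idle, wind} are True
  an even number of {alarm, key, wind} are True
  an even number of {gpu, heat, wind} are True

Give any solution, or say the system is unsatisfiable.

alarm: False, cold: True, idle: False, key: False, gpu: False, wind: False, heat: False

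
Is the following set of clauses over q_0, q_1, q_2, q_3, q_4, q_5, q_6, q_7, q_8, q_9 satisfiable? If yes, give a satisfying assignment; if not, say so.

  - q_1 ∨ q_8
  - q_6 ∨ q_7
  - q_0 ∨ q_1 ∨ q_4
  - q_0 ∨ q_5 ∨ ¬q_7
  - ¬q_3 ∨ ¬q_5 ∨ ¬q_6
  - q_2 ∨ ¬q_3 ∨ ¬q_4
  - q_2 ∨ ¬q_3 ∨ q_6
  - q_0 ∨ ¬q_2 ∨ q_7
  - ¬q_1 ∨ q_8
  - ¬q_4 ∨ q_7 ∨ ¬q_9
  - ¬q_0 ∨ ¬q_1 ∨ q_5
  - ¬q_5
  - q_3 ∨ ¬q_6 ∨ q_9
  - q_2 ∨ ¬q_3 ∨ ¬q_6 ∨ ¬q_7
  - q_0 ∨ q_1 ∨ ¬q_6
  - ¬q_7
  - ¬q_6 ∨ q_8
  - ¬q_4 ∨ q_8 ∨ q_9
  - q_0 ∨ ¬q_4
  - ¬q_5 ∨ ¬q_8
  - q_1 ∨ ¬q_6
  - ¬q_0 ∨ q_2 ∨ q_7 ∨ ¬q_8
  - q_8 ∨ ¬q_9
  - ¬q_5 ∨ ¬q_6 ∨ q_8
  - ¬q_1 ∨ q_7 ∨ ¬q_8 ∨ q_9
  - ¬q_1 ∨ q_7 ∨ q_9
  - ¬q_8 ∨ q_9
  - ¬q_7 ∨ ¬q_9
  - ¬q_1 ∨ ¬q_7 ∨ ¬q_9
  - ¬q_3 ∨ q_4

Unit clause (¬q_5) forces q_5 = False.
Unit clause (¬q_7) forces q_7 = False.
In (q_6 ∨ q_7) only q_6 is left, so q_6 = True.
In (¬q_6 ∨ q_8) only q_8 is left, so q_8 = True.
In (q_1 ∨ ¬q_6) only q_1 is left, so q_1 = True.
In (¬q_1 ∨ q_7 ∨ ¬q_8 ∨ q_9) only q_9 is left, so q_9 = True.
In (¬q_4 ∨ q_7 ∨ ¬q_9) only ¬q_4 is left, so q_4 = False.
In (¬q_0 ∨ ¬q_1 ∨ q_5) only ¬q_0 is left, so q_0 = False.
In (¬q_3 ∨ q_4) only ¬q_3 is left, so q_3 = False.
In (q_0 ∨ ¬q_2 ∨ q_7) only ¬q_2 is left, so q_2 = False.
All clauses satisfied.

q_0 = False; q_1 = True; q_2 = False; q_3 = False; q_4 = False; q_5 = False; q_6 = True; q_7 = False; q_8 = True; q_9 = True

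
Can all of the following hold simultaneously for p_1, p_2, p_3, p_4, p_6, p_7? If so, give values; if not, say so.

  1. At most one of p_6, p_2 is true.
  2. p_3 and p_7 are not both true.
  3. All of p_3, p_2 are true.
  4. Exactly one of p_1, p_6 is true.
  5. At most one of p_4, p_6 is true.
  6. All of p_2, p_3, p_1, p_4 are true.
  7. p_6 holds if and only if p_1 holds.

Unsatisfiable

Case p_1 = True:
  (3) forces p_3 = True.
  (2) with p_3=T forces p_7 = False.
  (3) forces p_2 = True.
  (1) with p_2=T forces p_6 = False.
  Constraint (7) is violated (p_6=F, p_1=T) — contradiction.
Case p_1 = False:
  Constraint (6) is violated (p_1=F) — contradiction.
Both cases fail — unsatisfiable.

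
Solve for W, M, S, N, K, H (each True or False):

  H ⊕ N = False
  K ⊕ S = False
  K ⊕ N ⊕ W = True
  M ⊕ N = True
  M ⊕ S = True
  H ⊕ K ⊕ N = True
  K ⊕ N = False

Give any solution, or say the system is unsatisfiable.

W = True, M = False, S = True, N = True, K = True, H = True

H ⊕ N = T ⊕ T = False ✓
K ⊕ S = T ⊕ T = False ✓
K ⊕ N ⊕ W = T ⊕ T ⊕ T = True ✓
M ⊕ N = F ⊕ T = True ✓
M ⊕ S = F ⊕ T = True ✓
H ⊕ K ⊕ N = T ⊕ T ⊕ T = True ✓
K ⊕ N = T ⊕ T = False ✓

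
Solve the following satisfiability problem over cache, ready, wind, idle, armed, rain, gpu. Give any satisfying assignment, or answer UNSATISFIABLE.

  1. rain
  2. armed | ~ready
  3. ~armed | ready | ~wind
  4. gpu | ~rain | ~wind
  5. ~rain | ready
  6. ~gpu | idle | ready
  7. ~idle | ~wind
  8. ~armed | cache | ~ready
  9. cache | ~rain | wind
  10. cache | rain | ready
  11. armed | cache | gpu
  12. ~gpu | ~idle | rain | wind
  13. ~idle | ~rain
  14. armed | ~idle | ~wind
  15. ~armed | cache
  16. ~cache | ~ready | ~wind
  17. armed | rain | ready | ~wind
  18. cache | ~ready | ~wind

cache: True, ready: True, wind: False, idle: False, armed: True, rain: True, gpu: False

Unit clause (rain) forces rain = True.
In (~rain | ready) only ready is left, so ready = True.
In (~idle | ~rain) only ~idle is left, so idle = False.
In (armed | ~ready) only armed is left, so armed = True.
In (~armed | cache | ~ready) only cache is left, so cache = True.
In (~cache | ~ready | ~wind) only ~wind is left, so wind = False.
Set gpu = False.
All clauses satisfied.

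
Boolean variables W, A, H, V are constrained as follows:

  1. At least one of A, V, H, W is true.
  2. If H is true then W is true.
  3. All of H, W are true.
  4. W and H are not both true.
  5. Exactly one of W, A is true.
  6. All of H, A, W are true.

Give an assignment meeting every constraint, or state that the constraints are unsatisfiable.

No satisfying assignment exists.

Case W = True:
  (3) forces H = True.
  Constraint (4) is violated (W=T, H=T) — contradiction.
Case W = False:
  Constraint (3) is violated (W=F) — contradiction.
Both cases fail — unsatisfiable.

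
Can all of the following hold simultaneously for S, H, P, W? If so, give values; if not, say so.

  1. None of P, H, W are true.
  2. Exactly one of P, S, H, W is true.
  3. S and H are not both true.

S = True, H = False, P = False, W = False

  (1) {P, H, W}: 0 true — none ✓
  (2) {P, S, H, W}: 1 true — exactly one ✓
  (3) S=T, H=F — not both ✓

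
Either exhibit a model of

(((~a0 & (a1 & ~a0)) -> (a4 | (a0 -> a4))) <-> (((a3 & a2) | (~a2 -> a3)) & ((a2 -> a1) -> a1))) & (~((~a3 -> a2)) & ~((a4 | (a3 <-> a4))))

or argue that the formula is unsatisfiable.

Case a2 = True: the conjunct ~((~a3 -> a2)) becomes ~((~a3 -> True)) = False.
Case a2 = False: the formula simplifies to (((~a0 & (a1 & ~a0)) -> (a4 | (a0 -> a4))) <-> (a3 & a1)) & (~a3 & ~((a4 | (a3 <-> a4)))).
  a3 = True: the conjunct ~a3 is False.
  a3 = False: simplifies to ~(((~a0 & (a1 & ~a0)) -> (a4 | (a0 -> a4)))) & ~((a4 | ~a4)).
    a0 = True: the conjunct ~(((~a0 & (a1 & ~a0)) -> (a4 | (a0 -> a4)))) becomes ~((False -> (a4 | a4))) = False.
    a0 = False: the conjunct ~(((~a0 & (a1 & ~a0)) -> (a4 | (a0 -> a4)))) becomes ~((a1 -> True)) = False.
Both cases fail — unsatisfiable.

No satisfying assignment exists.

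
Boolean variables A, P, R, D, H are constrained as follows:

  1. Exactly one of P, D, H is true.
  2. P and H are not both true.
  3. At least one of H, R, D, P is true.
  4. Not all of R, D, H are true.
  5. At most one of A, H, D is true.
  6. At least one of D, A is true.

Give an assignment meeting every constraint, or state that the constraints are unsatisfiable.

A = False, P = False, R = True, D = True, H = False

  (1) {P, D, H}: 1 true — exactly one ✓
  (2) P=F, H=F — not both ✓
  (3) {H, R, D, P}: 2 true — at least one ✓
  (4) {R, D, H}: 2/3 true — not all ✓
  (5) {A, H, D}: 1 true — at most one ✓
  (6) {D, A}: 1 true — at least one ✓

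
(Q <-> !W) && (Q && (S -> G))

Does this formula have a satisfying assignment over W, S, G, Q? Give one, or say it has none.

W: False; S: False; G: True; Q: True

  Q <-> !W = True
    !W = True
  Q && (S -> G) = True
    S -> G = True
Both conjuncts True, so the formula holds.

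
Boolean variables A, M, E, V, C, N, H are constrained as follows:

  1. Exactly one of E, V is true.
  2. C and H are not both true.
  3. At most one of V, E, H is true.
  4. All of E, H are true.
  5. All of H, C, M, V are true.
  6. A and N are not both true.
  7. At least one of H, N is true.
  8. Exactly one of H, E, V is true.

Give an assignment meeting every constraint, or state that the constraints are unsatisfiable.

Case E = True:
  (1) with E=T forces V = False.
  Constraint (5) is violated (V=F) — contradiction.
Case E = False:
  Constraint (4) is violated (E=F) — contradiction.
Both cases fail — unsatisfiable.

No satisfying assignment exists.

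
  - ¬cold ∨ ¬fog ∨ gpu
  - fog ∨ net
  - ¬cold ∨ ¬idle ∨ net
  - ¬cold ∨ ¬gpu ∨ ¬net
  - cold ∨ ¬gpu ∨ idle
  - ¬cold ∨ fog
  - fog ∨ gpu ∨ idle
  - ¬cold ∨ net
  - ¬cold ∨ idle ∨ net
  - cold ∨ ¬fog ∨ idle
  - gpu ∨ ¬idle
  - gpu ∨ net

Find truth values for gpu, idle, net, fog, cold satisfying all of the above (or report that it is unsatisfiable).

gpu=T, idle=T, net=T, fog=F, cold=F

Try gpu = False:
  (gpu ∨ ¬idle) forces idle = False.
  (fog ∨ gpu ∨ idle) forces fog = True.
  (¬cold ∨ ¬fog ∨ gpu) forces cold = False.
  clause (cold ∨ ¬fog ∨ idle) is falsified — backtrack.
So gpu = True.
Set idle = True.
Set net = True.
  then (¬cold ∨ ¬gpu ∨ ¬net) forces cold = False.
Set fog = False.
All clauses satisfied.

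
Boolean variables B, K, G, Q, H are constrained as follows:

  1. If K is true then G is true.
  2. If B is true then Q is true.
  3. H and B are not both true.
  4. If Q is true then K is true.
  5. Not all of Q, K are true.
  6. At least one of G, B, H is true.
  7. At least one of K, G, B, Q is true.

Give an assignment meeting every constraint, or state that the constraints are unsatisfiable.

B = False; K = True; G = True; Q = False; H = True

  (1) K=T ⇒ G: T ✓
  (2) B=F ⇒ Q: vacuous ✓
  (3) H=T, B=F — not both ✓
  (4) Q=F ⇒ K: vacuous ✓
  (5) {Q, K}: 1/2 true — not all ✓
  (6) {G, B, H}: 2 true — at least one ✓
  (7) {K, G, B, Q}: 2 true — at least one ✓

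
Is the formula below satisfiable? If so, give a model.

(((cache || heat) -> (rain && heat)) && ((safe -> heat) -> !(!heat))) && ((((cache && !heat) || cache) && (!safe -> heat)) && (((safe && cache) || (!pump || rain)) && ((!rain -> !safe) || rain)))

safe = True, rain = True, pump = False, heat = True, cache = True

  ((cache || heat) -> (rain && heat)) && ((safe -> heat) -> !(!heat)) = True
    (cache || heat) -> (rain && heat) = True
      cache || heat = True
      rain && heat = True
    (safe -> heat) -> !(!heat) = True
      safe -> heat = True
      !(!heat) = True
        !heat = False
  (((cache && !heat) || cache) && (!safe -> heat)) && (((safe && cache) || (!pump || rain)) && ((!rain -> !safe) || rain)) = True
    ((cache && !heat) || cache) && (!safe -> heat) = True
      (cache && !heat) || cache = True
        cache && !heat = False
          !heat = False
      !safe -> heat = True
        !safe = False
    ((safe && cache) || (!pump || rain)) && ((!rain -> !safe) || rain) = True
      (safe && cache) || (!pump || rain) = True
        safe && cache = True
        !pump || rain = True
          !pump = True
      (!rain -> !safe) || rain = True
        !rain -> !safe = True
          !rain = False
          !safe = False
Both conjuncts True, so the formula holds.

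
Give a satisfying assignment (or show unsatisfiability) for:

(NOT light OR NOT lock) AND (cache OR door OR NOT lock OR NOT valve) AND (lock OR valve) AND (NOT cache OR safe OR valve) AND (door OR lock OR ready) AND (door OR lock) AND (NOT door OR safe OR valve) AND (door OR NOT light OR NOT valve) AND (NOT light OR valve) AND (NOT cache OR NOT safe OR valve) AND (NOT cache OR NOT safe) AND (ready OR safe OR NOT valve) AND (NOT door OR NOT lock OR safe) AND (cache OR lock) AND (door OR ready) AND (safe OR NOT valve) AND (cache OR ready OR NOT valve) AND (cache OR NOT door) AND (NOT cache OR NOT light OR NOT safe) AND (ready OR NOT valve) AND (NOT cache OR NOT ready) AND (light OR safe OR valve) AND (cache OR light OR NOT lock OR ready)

valve: False, door: False, safe: True, ready: True, light: False, lock: True, cache: False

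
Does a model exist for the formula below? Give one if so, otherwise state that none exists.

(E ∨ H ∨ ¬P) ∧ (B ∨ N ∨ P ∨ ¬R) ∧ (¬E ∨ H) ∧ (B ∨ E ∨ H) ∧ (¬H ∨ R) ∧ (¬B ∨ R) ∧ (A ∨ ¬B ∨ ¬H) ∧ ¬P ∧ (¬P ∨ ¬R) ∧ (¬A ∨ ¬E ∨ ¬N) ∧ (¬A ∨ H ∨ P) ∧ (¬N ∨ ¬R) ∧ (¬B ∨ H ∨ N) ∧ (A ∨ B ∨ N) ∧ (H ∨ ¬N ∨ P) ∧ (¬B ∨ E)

Unit clause (¬P) forces P = False.
Try H = False:
  (¬E ∨ H) forces E = False.
  (B ∨ E ∨ H) forces B = True.
  clause (¬B ∨ E) is falsified — backtrack.
So H = True.
  then (¬H ∨ R) forces R = True.
  then (¬N ∨ ¬R) forces N = False.
  then (B ∨ N ∨ P ∨ ¬R) forces B = True.
  then (A ∨ ¬B ∨ ¬H) forces A = True.
  then (¬B ∨ E) forces E = True.
All clauses satisfied.

P = False, H = True, R = True, A = True, E = True, N = False, B = True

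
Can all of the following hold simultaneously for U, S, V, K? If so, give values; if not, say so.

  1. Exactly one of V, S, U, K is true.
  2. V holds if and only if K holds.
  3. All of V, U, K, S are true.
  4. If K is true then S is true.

Case U = True:
  (1) with U=T forces V = False.
  Constraint (3) is violated (V=F) — contradiction.
Case U = False:
  Constraint (3) is violated (U=F) — contradiction.
Both cases fail — unsatisfiable.

No satisfying assignment exists.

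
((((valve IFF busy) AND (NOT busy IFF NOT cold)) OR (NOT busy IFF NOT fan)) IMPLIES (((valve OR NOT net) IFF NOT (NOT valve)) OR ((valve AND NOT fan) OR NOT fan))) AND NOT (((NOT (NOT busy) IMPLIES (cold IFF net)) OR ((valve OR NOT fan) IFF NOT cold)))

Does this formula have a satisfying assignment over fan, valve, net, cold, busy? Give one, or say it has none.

fan=T; valve=T; net=F; cold=T; busy=T

  (((valve IFF busy) AND (NOT busy IFF NOT cold)) OR (NOT busy IFF NOT fan)) IMPLIES (((valve OR NOT net) IFF NOT (NOT valve)) OR ((valve AND NOT fan) OR NOT fan)) = True
    ((valve IFF busy) AND (NOT busy IFF NOT cold)) OR (NOT busy IFF NOT fan) = True
      (valve IFF busy) AND (NOT busy IFF NOT cold) = True
        valve IFF busy = True
        NOT busy IFF NOT cold = True
          NOT busy = False
          NOT cold = False
      NOT busy IFF NOT fan = True
        NOT busy = False
        NOT fan = False
    ((valve OR NOT net) IFF NOT (NOT valve)) OR ((valve AND NOT fan) OR NOT fan) = True
      (valve OR NOT net) IFF NOT (NOT valve) = True
        valve OR NOT net = True
          NOT net = True
        NOT (NOT valve) = True
          NOT valve = False
      (valve AND NOT fan) OR NOT fan = False
        valve AND NOT fan = False
          NOT fan = False
        NOT fan = False
  NOT (((NOT (NOT busy) IMPLIES (cold IFF net)) OR ((valve OR NOT fan) IFF NOT cold))) = True
    (NOT (NOT busy) IMPLIES (cold IFF net)) OR ((valve OR NOT fan) IFF NOT cold) = False
      NOT (NOT busy) IMPLIES (cold IFF net) = False
        NOT (NOT busy) = True
          NOT busy = False
        cold IFF net = False
      (valve OR NOT fan) IFF NOT cold = False
        valve OR NOT fan = True
          NOT fan = False
        NOT cold = False
Both conjuncts True, so the formula holds.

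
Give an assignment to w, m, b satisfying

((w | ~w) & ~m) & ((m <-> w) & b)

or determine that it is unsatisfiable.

w = False; m = False; b = True

  (w | ~w) & ~m = True
    w | ~w = True
      ~w = True
    ~m = True
  (m <-> w) & b = True
    m <-> w = True
Both conjuncts True, so the formula holds.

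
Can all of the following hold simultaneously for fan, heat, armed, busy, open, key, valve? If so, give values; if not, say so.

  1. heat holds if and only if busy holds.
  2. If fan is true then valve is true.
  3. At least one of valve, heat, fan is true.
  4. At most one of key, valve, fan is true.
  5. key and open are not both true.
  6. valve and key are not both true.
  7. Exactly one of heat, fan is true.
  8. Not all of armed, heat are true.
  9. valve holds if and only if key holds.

fan = False; heat = True; armed = False; busy = True; open = False; key = False; valve = False

  (1) heat=T, busy=T — same ✓
  (2) fan=F ⇒ valve: vacuous ✓
  (3) {valve, heat, fan}: 1 true — at least one ✓
  (4) {key, valve, fan}: 0 true — at most one ✓
  (5) key=F, open=F — not both ✓
  (6) valve=F, key=F — not both ✓
  (7) {heat, fan}: 1 true — exactly one ✓
  (8) {armed, heat}: 1/2 true — not all ✓
  (9) valve=F, key=F — same ✓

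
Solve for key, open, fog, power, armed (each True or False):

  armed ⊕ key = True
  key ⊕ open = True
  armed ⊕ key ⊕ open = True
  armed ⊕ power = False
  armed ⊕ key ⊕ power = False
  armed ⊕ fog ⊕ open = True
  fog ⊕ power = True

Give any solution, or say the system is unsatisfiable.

The formula is unsatisfiable.

Adding constraints 1, 2, 3, 4, 5 mod 2: every variable appears an even number of times on the left, so the left side is 0.
But the right sides sum to 1 (mod 2). 0 ≠ 1 — the system is inconsistent.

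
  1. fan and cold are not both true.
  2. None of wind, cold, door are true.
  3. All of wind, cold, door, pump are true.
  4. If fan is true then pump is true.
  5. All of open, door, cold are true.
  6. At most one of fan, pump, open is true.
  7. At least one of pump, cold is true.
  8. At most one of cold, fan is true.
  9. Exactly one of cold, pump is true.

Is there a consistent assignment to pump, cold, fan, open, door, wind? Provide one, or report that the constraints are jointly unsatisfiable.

Case cold = True:
  Constraint (2) is violated (cold=T) — contradiction.
Case cold = False:
  Constraint (3) is violated (cold=F) — contradiction.
Both cases fail — unsatisfiable.

The formula is unsatisfiable.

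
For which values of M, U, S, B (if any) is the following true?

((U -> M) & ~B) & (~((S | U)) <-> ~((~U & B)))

M = True, U = False, S = False, B = False

  (U -> M) & ~B = True
    U -> M = True
    ~B = True
  ~((S | U)) <-> ~((~U & B)) = True
    ~((S | U)) = True
      S | U = False
    ~((~U & B)) = True
      ~U & B = False
        ~U = True
Both conjuncts True, so the formula holds.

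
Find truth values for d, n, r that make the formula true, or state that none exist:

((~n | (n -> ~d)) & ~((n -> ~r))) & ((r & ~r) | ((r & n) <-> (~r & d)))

Unsatisfiable

Case r = True: the formula simplifies to ((~n | (n -> ~d)) & ~(~n)) & ~n.
  n = True: the conjunct ~n is False.
  n = False: the conjunct ~(~n) becomes ~(~False) = False.
Case r = False: the conjunct ~((n -> ~r)) becomes ~((n -> True)) = False.
Both cases fail — unsatisfiable.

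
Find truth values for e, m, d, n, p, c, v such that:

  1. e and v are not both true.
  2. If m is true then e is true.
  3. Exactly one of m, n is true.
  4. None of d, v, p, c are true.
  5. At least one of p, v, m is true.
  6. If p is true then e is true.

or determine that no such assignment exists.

e = True, m = True, d = False, n = False, p = False, c = False, v = False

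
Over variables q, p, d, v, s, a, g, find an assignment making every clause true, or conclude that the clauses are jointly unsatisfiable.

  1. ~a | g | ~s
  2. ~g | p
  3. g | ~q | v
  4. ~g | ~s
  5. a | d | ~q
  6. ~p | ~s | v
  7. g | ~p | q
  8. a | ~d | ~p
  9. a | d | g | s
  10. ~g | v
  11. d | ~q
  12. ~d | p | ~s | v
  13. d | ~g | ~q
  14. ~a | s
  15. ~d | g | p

q = False, p = True, d = False, v = True, s = False, a = False, g = True

Set q = False.
Set p = True.
  then (g | ~p | q) forces g = True.
  then (~g | v) forces v = True.
  then (~g | ~s) forces s = False.
  then (~a | s) forces a = False.
  then (a | ~d | ~p) forces d = False.
All clauses satisfied.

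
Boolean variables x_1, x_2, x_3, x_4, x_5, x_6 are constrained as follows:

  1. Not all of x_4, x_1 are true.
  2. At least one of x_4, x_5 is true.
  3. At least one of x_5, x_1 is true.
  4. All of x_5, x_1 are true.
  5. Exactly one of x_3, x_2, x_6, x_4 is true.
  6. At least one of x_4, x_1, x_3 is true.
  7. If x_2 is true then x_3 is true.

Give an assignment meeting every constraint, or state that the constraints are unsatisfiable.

x_1 = True; x_2 = False; x_3 = True; x_4 = False; x_5 = True; x_6 = False

  (1) {x_4, x_1}: 1/2 true — not all ✓
  (2) {x_4, x_5}: 1 true — at least one ✓
  (3) {x_5, x_1}: 2 true — at least one ✓
  (4) {x_5, x_1}: all 2 true ✓
  (5) {x_3, x_2, x_6, x_4}: 1 true — exactly one ✓
  (6) {x_4, x_1, x_3}: 2 true — at least one ✓
  (7) x_2=F ⇒ x_3: vacuous ✓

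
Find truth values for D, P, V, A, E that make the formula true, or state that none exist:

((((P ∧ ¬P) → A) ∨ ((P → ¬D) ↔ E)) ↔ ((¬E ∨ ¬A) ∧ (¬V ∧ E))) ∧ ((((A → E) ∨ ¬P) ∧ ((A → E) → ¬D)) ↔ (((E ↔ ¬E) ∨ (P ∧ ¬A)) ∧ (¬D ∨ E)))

D = False; P = True; V = False; A = False; E = True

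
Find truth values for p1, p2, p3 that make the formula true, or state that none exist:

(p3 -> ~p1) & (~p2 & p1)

p1 = True, p2 = False, p3 = False

  p3 -> ~p1 = True
    ~p1 = False
  ~p2 & p1 = True
    ~p2 = True
Both conjuncts True, so the formula holds.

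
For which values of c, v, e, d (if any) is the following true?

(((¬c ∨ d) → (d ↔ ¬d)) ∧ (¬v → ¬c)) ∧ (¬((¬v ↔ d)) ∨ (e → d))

c = True, v = True, e = False, d = False

  ((¬c ∨ d) → (d ↔ ¬d)) ∧ (¬v → ¬c) = True
    (¬c ∨ d) → (d ↔ ¬d) = True
      ¬c ∨ d = False
        ¬c = False
      d ↔ ¬d = False
        ¬d = True
    ¬v → ¬c = True
      ¬v = False
      ¬c = False
  ¬((¬v ↔ d)) ∨ (e → d) = True
    ¬((¬v ↔ d)) = False
      ¬v ↔ d = True
        ¬v = False
    e → d = True
Both conjuncts True, so the formula holds.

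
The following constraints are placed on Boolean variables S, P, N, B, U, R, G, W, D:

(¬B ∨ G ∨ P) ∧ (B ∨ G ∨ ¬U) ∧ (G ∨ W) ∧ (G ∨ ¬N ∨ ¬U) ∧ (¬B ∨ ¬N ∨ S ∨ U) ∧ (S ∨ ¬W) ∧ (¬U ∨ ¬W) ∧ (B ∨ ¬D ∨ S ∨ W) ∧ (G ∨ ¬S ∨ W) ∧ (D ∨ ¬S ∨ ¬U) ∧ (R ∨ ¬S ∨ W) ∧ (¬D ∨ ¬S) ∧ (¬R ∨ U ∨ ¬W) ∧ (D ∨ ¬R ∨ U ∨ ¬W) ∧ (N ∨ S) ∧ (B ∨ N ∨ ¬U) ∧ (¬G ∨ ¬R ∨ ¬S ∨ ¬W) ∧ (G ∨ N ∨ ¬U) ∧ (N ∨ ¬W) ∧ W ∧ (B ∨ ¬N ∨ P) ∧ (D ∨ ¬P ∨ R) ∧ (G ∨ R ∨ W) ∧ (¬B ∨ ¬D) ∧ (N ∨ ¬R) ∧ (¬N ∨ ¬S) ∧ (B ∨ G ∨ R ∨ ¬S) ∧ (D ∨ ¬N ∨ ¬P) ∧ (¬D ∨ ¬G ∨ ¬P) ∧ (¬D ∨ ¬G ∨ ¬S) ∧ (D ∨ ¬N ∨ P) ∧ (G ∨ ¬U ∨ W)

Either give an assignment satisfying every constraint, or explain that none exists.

Case W = True:
  (S ∨ ¬W) forces S = True.
  (¬U ∨ ¬W) forces U = False.
  (¬D ∨ ¬S) forces D = False.
  (¬R ∨ U ∨ ¬W) forces R = False.
  (N ∨ ¬W) forces N = True.
  Clause (¬N ∨ ¬S) is falsified — contradiction.
Case W = False:
  Clause (W) is falsified — contradiction.
Both cases fail, so the formula is unsatisfiable.

UNSATISFIABLE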